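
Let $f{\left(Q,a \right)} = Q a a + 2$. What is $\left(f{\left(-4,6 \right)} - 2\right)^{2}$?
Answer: $20736$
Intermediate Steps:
$f{\left(Q,a \right)} = 2 + Q a^{2}$ ($f{\left(Q,a \right)} = Q a^{2} + 2 = 2 + Q a^{2}$)
$\left(f{\left(-4,6 \right)} - 2\right)^{2} = \left(\left(2 - 4 \cdot 6^{2}\right) - 2\right)^{2} = \left(\left(2 - 144\right) - 2\right)^{2} = \left(-142 - 2\right)^{2} = \left(-144\right)^{2} = 20736$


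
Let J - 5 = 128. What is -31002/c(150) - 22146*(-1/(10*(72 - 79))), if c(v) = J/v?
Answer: -23461887/665 ≈ -35281.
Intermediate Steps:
J = 133 (J = 5 + 128 = 133)
c(v) = 133/v
-31002/c(150) - 22146*(-1/(10*(72 - 79))) = -31002/(133/150) - 22146*(-1/(10*(72 - 79))) = -31002/(133*(1/150)) - 22146/((-7*(-10))) = -31002/133/150 - 22146/70 = -31002*150/133 - 22146*1/70 = -4650300/133 - 11073/35 = -23461887/665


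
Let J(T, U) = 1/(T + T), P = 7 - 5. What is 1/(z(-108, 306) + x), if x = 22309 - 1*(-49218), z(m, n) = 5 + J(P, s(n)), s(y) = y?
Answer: 4/286129 ≈ 1.3980e-5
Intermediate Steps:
P = 2
J(T, U) = 1/(2*T)
z(m, n) = 21/4 (z(m, n) = 5 + (½)/2 = 5 + (½)*(½) = 5 + ¼ = 21/4)
x = 71527 (x = 22309 + 49218 = 71527)
1/(z(-108, 306) + x) = 1/(21/4 + 71527) = 1/(286129/4) = 4/286129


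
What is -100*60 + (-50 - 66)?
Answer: -6116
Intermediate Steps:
-100*60 + (-50 - 66) = -6000 - 116 = -6116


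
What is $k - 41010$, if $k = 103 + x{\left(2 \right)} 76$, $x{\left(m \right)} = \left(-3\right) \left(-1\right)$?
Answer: $-40679$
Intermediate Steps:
$x{\left(m \right)} = 3$
$k = 331$ ($k = 103 + 3 \cdot 76 = 103 + 228 = 331$)
$k - 41010 = 331 - 41010 = -40679$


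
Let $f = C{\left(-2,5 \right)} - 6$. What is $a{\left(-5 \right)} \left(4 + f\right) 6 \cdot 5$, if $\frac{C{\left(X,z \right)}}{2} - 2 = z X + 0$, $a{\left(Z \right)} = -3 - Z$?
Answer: $-1080$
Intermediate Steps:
$C{\left(X,z \right)} = 4 + 2 X z$ ($C{\left(X,z \right)} = 4 + 2 \left(z X + 0\right) = 4 + 2 \left(X z + 0\right) = 4 + 2 X z$)
$f = -22$ ($f = \left(4 + 2 \left(-2\right) 5\right) - 6 = \left(4 - 20\right) - 6 = -16 - 6 = -22$)
$a{\left(-5 \right)} \left(4 + f\right) 6 \cdot 5 = \left(-3 - -5\right) \left(4 - 22\right) 6 \cdot 5 = \left(-3 + 5\right) \left(-18\right) 30 = 2 \left(-18\right) 30 = \left(-36\right) 30 = -1080$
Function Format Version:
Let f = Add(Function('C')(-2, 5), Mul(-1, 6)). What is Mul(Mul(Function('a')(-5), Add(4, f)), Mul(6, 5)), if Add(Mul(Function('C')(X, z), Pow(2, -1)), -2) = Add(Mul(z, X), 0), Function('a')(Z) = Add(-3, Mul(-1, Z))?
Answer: -1080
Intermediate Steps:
Function('C')(X, z) = Add(4, Mul(2, X, z)) (Function('C')(X, z) = Add(4, Mul(2, Add(Mul(z, X), 0))) = Add(4, Mul(2, Add(Mul(X, z), 0))) = Add(4, Mul(2, Mul(X, z))) = Add(4, Mul(2, X, z)))
f = -22 (f = Add(Add(4, Mul(2, -2, 5)), Mul(-1, 6)) = Add(Add(4, -20), -6) = Add(-16, -6) = -22)
Mul(Mul(Function('a')(-5), Add(4, f)), Mul(6, 5)) = Mul(Mul(Add(-3, Mul(-1, -5)), Add(4, -22)), Mul(6, 5)) = Mul(Mul(Add(-3, 5), -18), 30) = Mul(Mul(2, -18), 30) = Mul(-36, 30) = -1080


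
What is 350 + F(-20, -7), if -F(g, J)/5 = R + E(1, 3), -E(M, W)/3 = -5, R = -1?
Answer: 280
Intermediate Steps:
E(M, W) = 15 (E(M, W) = -3*(-5) = 15)
F(g, J) = -70 (F(g, J) = -5*(-1 + 15) = -5*14 = -70)
350 + F(-20, -7) = 350 - 70 = 280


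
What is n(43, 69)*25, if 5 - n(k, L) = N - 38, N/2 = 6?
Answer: 775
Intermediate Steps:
N = 12 (N = 2*6 = 12)
n(k, L) = 31 (n(k, L) = 5 - (12 - 38) = 5 - 1*(-26) = 5 + 26 = 31)
n(43, 69)*25 = 31*25 = 775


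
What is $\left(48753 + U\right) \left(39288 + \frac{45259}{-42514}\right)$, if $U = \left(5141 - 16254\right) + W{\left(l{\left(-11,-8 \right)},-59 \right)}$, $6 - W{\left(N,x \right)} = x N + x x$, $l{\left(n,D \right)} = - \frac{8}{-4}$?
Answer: $\frac{57261001552759}{42514} \approx 1.3469 \cdot 10^{9}$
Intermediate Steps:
$l{\left(n,D \right)} = 2$ ($l{\left(n,D \right)} = \left(-8\right) \left(- \frac{1}{4}\right) = 2$)
$W{\left(N,x \right)} = 6 - x^{2} - N x$ ($W{\left(N,x \right)} = 6 - \left(x N + x x\right) = 6 - \left(N x + x^{2}\right) = 6 - \left(x^{2} + N x\right) = 6 - x^{2} - N x$)
$U = -14470$ ($U = \left(5141 - 16254\right) - \left(3475 - 118\right) = -11113 + \left(6 - 3481 + 118\right) = -11113 - 3357 = -14470$)
$\left(48753 + U\right) \left(39288 + \frac{45259}{-42514}\right) = \left(48753 - 14470\right) \left(39288 + \frac{45259}{-42514}\right) = 34283 \left(39288 + 45259 \left(- \frac{1}{42514}\right)\right) = 34283 \left(39288 - \frac{45259}{42514}\right) = 34283 \cdot \frac{1670244773}{42514} = \frac{57261001552759}{42514}$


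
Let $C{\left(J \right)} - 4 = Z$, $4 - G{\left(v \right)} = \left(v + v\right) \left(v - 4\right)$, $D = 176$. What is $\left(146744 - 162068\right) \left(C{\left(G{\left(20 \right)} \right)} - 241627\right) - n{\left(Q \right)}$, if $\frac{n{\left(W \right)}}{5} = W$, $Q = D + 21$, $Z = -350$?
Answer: $3707993267$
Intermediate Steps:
$G{\left(v \right)} = 4 - 2 v \left(-4 + v\right)$ ($G{\left(v \right)} = 4 - \left(v + v\right) \left(v - 4\right) = 4 - 2 v \left(-4 + v\right)$)
$C{\left(J \right)} = -346$ ($C{\left(J \right)} = 4 - 350 = -346$)
$Q = 197$ ($Q = 176 + 21 = 197$)
$n{\left(W \right)} = 5 W$
$\left(146744 - 162068\right) \left(C{\left(G{\left(20 \right)} \right)} - 241627\right) - n{\left(Q \right)} = \left(146744 - 162068\right) \left(-346 - 241627\right) - 5 \cdot 197 = \left(-15324\right) \left(-241973\right) - 985 = 3707994252 - 985 = 3707993267$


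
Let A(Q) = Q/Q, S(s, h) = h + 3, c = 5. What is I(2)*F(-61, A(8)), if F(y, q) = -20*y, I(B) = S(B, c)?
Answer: 9760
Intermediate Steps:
S(s, h) = 3 + h
I(B) = 8 (I(B) = 3 + 5 = 8)
A(Q) = 1
I(2)*F(-61, A(8)) = 8*(-20*(-61)) = 8*1220 = 9760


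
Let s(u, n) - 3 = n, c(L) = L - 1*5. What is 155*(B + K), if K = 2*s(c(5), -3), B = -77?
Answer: -11935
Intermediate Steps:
c(L) = -5 + L (c(L) = L - 5 = -5 + L)
s(u, n) = 3 + n
K = 0 (K = 2*(3 - 3) = 2*0 = 0)
155*(B + K) = 155*(-77 + 0) = 155*(-77) = -11935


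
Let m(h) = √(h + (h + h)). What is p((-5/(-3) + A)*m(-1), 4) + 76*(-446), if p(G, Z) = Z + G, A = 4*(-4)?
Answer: -33892 - 43*I*√3/3 ≈ -33892.0 - 24.826*I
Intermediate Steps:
m(h) = √3*√h (m(h) = √(h + 2*h) = √(3*h) = √3*√h)
A = -16
p(G, Z) = G + Z
p((-5/(-3) + A)*m(-1), 4) + 76*(-446) = ((-5/(-3) - 16)*(√3*√(-1)) + 4) + 76*(-446) = ((-5*(-⅓) - 16)*(√3*I) + 4) - 33896 = ((5/3 - 16)*(I*√3) + 4) - 33896 = (-43*I*√3/3 + 4) - 33896 = (4 - 43*I*√3/3) - 33896 = -33892 - 43*I*√3/3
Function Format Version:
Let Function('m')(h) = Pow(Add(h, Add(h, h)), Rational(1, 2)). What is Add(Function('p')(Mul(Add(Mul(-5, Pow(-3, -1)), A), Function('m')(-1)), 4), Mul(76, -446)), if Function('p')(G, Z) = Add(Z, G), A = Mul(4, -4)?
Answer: Add(-33892, Mul(Rational(-43, 3), I, Pow(3, Rational(1, 2)))) ≈ Add(-33892., Mul(-24.826, I))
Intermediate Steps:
Function('m')(h) = Mul(Pow(3, Rational(1, 2)), Pow(h, Rational(1, 2))) (Function('m')(h) = Pow(Add(h, Mul(2, h)), Rational(1, 2)) = Pow(Mul(3, h), Rational(1, 2)) = Mul(Pow(3, Rational(1, 2)), Pow(h, Rational(1, 2))))
A = -16
Function('p')(G, Z) = Add(G, Z)
Add(Function('p')(Mul(Add(Mul(-5, Pow(-3, -1)), A), Function('m')(-1)), 4), Mul(76, -446)) = Add(Add(Mul(Add(Mul(-5, Pow(-3, -1)), -16), Mul(Pow(3, Rational(1, 2)), Pow(-1, Rational(1, 2)))), 4), Mul(76, -446)) = Add(Add(Mul(Add(Mul(-5, Rational(-1, 3)), -16), Mul(Pow(3, Rational(1, 2)), I)), 4), -33896) = Add(Add(Mul(Add(Rational(5, 3), -16), Mul(I, Pow(3, Rational(1, 2)))), 4), -33896) = Add(Add(Mul(Rational(-43, 3), Mul(I, Pow(3, Rational(1, 2)))), 4), -33896) = Add(Add(Mul(Rational(-43, 3), I, Pow(3, Rational(1, 2))), 4), -33896) = Add(Add(4, Mul(Rational(-43, 3), I, Pow(3, Rational(1, 2)))), -33896) = Add(-33892, Mul(Rational(-43, 3), I, Pow(3, Rational(1, 2))))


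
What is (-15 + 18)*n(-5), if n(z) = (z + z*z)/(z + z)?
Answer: -6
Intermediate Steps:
n(z) = (z + z**2)/(2*z) (n(z) = (z + z**2)/((2*z)) = (z + z**2)*(1/(2*z)) = (z + z**2)/(2*z))
(-15 + 18)*n(-5) = (-15 + 18)*(1/2 + (1/2)*(-5)) = 3*(1/2 - 5/2) = 3*(-2) = -6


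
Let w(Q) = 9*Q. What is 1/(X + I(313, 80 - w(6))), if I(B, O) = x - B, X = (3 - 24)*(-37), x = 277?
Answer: 1/741 ≈ 0.0013495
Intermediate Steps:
X = 777 (X = -21*(-37) = 777)
I(B, O) = 277 - B
1/(X + I(313, 80 - w(6))) = 1/(777 + (277 - 1*313)) = 1/(777 + (277 - 313)) = 1/(777 - 36) = 1/741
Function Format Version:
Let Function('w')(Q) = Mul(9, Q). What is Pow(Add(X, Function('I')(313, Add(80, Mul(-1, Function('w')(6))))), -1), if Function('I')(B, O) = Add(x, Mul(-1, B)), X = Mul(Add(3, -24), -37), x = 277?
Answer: Rational(1, 741) ≈ 0.0013495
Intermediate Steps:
X = 777 (X = Mul(-21, -37) = 777)
Function('I')(B, O) = Add(277, Mul(-1, B))
Pow(Add(X, Function('I')(313, Add(80, Mul(-1, Function('w')(6))))), -1) = Pow(Add(777, Add(277, Mul(-1, 313))), -1) = Pow(Add(777, Add(277, -313)), -1) = Pow(Add(777, -36), -1) = Pow(741, -1) = Rational(1, 741)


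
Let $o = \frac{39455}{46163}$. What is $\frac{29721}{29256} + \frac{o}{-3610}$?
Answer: $\frac{239564765}{235871624} \approx 1.0157$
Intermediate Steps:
$o = \frac{3035}{3551}$ ($o = 39455 \cdot \frac{1}{46163} = \frac{3035}{3551} \approx 0.85469$)
$\frac{29721}{29256} + \frac{o}{-3610} = \frac{29721}{29256} + \frac{3035}{3551 \left(-3610\right)} = 29721 \cdot \frac{1}{29256} + \frac{3035}{3551} \left(- \frac{1}{3610}\right) = \frac{9907}{9752} - \frac{607}{2563822} = \frac{239564765}{235871624}$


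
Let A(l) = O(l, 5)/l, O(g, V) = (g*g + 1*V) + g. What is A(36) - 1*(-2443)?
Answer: 89285/36 ≈ 2480.1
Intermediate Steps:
O(g, V) = V + g + g² (O(g, V) = (g² + V) + g = (V + g²) + g = V + g + g²)
A(l) = (5 + l + l²)/l
A(36) - 1*(-2443) = (1 + 36 + 5/36) - 1*(-2443) = (1 + 36 + 5*(1/36)) + 2443 = (1 + 36 + 5/36) + 2443 = 1337/36 + 2443 = 89285/36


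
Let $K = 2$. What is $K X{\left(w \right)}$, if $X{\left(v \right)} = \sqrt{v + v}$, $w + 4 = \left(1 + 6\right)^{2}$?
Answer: $6 \sqrt{10} \approx 18.974$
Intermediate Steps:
$w = 45$ ($w = -4 + \left(1 + 6\right)^{2} = -4 + 7^{2} = -4 + 49 = 45$)
$X{\left(v \right)} = \sqrt{2} \sqrt{v}$ ($X{\left(v \right)} = \sqrt{2 v} = \sqrt{2} \sqrt{v}$)
$K X{\left(w \right)} = 2 \sqrt{2} \sqrt{45} = 2 \sqrt{2} \cdot 3 \sqrt{5} = 2 \cdot 3 \sqrt{10} = 6 \sqrt{10}$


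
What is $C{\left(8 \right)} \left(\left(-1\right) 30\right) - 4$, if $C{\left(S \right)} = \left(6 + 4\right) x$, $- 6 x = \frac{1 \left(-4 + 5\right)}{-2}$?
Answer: $-29$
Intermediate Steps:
$x = \frac{1}{12}$ ($x = - \frac{1 \left(-4 + 5\right) \frac{1}{-2}}{6} = - \frac{1 \cdot 1 \left(- \frac{1}{2}\right)}{6} = - \frac{1 \left(- \frac{1}{2}\right)}{6} = \left(- \frac{1}{6}\right) \left(- \frac{1}{2}\right) = \frac{1}{12} \approx 0.083333$)
$C{\left(S \right)} = \frac{5}{6}$ ($C{\left(S \right)} = \left(6 + 4\right) \frac{1}{12} = 10 \cdot \frac{1}{12} = \frac{5}{6}$)
$C{\left(8 \right)} \left(\left(-1\right) 30\right) - 4 = \frac{5 \left(\left(-1\right) 30\right)}{6} - 4 = \frac{5}{6} \left(-30\right) - 4 = -25 - 4 = -29$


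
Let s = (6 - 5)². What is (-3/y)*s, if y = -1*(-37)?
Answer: -3/37 ≈ -0.081081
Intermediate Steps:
y = 37
s = 1 (s = 1² = 1)
(-3/y)*s = -3/37*1 = -3/37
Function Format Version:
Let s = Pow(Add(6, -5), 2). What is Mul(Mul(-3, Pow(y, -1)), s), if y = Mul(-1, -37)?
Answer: Rational(-3, 37) ≈ -0.081081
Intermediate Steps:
y = 37
s = 1 (s = Pow(1, 2) = 1)
Mul(Mul(-3, Pow(y, -1)), s) = Mul(Mul(-3, Pow(37, -1)), 1) = Mul(Mul(-3, Rational(1, 37)), 1) = Mul(Rational(-3, 37), 1) = Rational(-3, 37)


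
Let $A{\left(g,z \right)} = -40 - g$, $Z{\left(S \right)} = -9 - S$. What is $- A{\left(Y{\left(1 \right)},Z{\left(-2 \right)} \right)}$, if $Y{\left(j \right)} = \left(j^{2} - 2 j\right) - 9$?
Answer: $30$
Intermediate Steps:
$Y{\left(j \right)} = -9 + j^{2} - 2 j$
$- A{\left(Y{\left(1 \right)},Z{\left(-2 \right)} \right)} = - (-40 - \left(-9 + 1^{2} - 2\right)) = - (-40 - \left(-9 + 1 - 2\right)) = - (-40 - -10) = - (-40 + 10) = \left(-1\right) \left(-30\right) = 30$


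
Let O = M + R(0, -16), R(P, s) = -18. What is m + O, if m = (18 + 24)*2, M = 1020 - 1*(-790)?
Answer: 1876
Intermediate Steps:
M = 1810 (M = 1020 + 790 = 1810)
m = 84 (m = 42*2 = 84)
O = 1792 (O = 1810 - 18 = 1792)
m + O = 84 + 1792 = 1876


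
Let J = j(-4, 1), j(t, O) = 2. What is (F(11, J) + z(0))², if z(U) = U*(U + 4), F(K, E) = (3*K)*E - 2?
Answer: 4096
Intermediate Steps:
J = 2
F(K, E) = -2 + 3*E*K (F(K, E) = 3*E*K - 2 = -2 + 3*E*K)
z(U) = U*(4 + U)
(F(11, J) + z(0))² = ((-2 + 3*2*11) + 0*(4 + 0))² = ((-2 + 66) + 0*4)² = (64 + 0)² = 64² = 4096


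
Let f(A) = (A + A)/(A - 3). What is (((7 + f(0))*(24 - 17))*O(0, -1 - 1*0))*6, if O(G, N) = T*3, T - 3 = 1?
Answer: 3528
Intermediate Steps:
T = 4 (T = 3 + 1 = 4)
f(A) = 2*A/(-3 + A) (f(A) = (2*A)/(-3 + A) = 2*A/(-3 + A))
O(G, N) = 12 (O(G, N) = 4*3 = 12)
(((7 + f(0))*(24 - 17))*O(0, -1 - 1*0))*6 = (((7 + 2*0/(-3 + 0))*(24 - 17))*12)*6 = (((7 + 2*0/(-3))*7)*12)*6 = (((7 + 2*0*(-⅓))*7)*12)*6 = (((7 + 0)*7)*12)*6 = ((7*7)*12)*6 = (49*12)*6 = 588*6 = 3528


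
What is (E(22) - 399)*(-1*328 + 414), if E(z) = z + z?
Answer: -30530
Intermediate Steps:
E(z) = 2*z
(E(22) - 399)*(-1*328 + 414) = (2*22 - 399)*(-1*328 + 414) = (44 - 399)*(-328 + 414) = -355*86 = -30530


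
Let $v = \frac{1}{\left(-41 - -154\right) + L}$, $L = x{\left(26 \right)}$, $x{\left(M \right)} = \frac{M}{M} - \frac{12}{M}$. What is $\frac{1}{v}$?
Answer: $\frac{1476}{13} \approx 113.54$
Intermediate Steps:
$x{\left(M \right)} = 1 - \frac{12}{M}$
$L = \frac{7}{13}$ ($L = \frac{-12 + 26}{26} = \frac{1}{26} \cdot 14 = \frac{7}{13} \approx 0.53846$)
$v = \frac{13}{1476}$ ($v = \frac{1}{\left(-41 - -154\right) + \frac{7}{13}} = \frac{1}{\left(-41 + 154\right) + \frac{7}{13}} = \frac{1}{113 + \frac{7}{13}} = \frac{1}{\frac{1476}{13}} = \frac{13}{1476} \approx 0.0088076$)
$\frac{1}{v} = \frac{1}{\frac{13}{1476}} = \frac{1476}{13}$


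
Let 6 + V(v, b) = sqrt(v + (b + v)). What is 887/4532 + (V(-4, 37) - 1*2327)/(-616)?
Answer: 252717/63448 - sqrt(29)/616 ≈ 3.9743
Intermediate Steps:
V(v, b) = -6 + sqrt(b + 2*v) (V(v, b) = -6 + sqrt(v + (b + v)) = -6 + sqrt(b + 2*v))
887/4532 + (V(-4, 37) - 1*2327)/(-616) = 887/4532 + ((-6 + sqrt(37 + 2*(-4))) - 1*2327)/(-616) = 887*(1/4532) + ((-6 + sqrt(37 - 8)) - 2327)*(-1/616) = 887/4532 + ((-6 + sqrt(29)) - 2327)*(-1/616) = 887/4532 + (-2333 + sqrt(29))*(-1/616) = 887/4532 + (2333/616 - sqrt(29)/616) = 252717/63448 - sqrt(29)/616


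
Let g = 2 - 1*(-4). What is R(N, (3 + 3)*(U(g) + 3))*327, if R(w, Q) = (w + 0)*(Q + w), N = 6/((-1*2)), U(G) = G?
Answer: -50031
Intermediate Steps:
g = 6 (g = 2 + 4 = 6)
N = -3 (N = 6/(-2) = 6*(-½) = -3)
R(w, Q) = w*(Q + w)
R(N, (3 + 3)*(U(g) + 3))*327 = -3*((3 + 3)*(6 + 3) - 3)*327 = -3*(6*9 - 3)*327 = -3*(54 - 3)*327 = -3*51*327 = -153*327 = -50031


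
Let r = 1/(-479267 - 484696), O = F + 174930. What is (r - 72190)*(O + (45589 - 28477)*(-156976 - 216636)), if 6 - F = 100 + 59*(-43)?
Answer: 444884162673951555041/963963 ≈ 4.6152e+14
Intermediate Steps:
F = 2443 (F = 6 - (100 + 59*(-43)) = 6 - (100 - 2537) = 6 - 1*(-2437) = 6 + 2437 = 2443)
O = 177373 (O = 2443 + 174930 = 177373)
r = -1/963963 (r = 1/(-963963) = -1/963963 ≈ -1.0374e-6)
(r - 72190)*(O + (45589 - 28477)*(-156976 - 216636)) = (-1/963963 - 72190)*(177373 + (45589 - 28477)*(-156976 - 216636)) = -69588488971*(177373 + 17112*(-373612))/963963 = -69588488971*(177373 - 6393248544)/963963 = -69588488971/963963*(-6393071171) = 444884162673951555041/963963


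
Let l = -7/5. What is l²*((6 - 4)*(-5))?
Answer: -98/5 ≈ -19.600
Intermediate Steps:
l = -7/5 (l = -7*⅕ = -7/5 ≈ -1.4000)
l²*((6 - 4)*(-5)) = (-7/5)²*((6 - 4)*(-5)) = 49*(2*(-5))/25 = (49/25)*(-10) = -98/5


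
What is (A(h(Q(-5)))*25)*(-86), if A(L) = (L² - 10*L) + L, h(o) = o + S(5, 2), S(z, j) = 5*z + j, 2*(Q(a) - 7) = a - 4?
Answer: -2600425/2 ≈ -1.3002e+6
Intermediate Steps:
Q(a) = 5 + a/2 (Q(a) = 7 + (a - 4)/2 = 7 + (-4 + a)/2 = 7 + (-2 + a/2) = 5 + a/2)
S(z, j) = j + 5*z
h(o) = 27 + o (h(o) = o + (2 + 5*5) = o + (2 + 25) = o + 27 = 27 + o)
A(L) = L² - 9*L
(A(h(Q(-5)))*25)*(-86) = (((27 + (5 + (½)*(-5)))*(-9 + (27 + (5 + (½)*(-5)))))*25)*(-86) = (((27 + (5 - 5/2))*(-9 + (27 + (5 - 5/2))))*25)*(-86) = (((27 + 5/2)*(-9 + (27 + 5/2)))*25)*(-86) = ((59*(-9 + 59/2)/2)*25)*(-86) = (((59/2)*(41/2))*25)*(-86) = ((2419/4)*25)*(-86) = (60475/4)*(-86) = -2600425/2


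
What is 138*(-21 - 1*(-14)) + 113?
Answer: -853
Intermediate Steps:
138*(-21 - 1*(-14)) + 113 = 138*(-21 + 14) + 113 = 138*(-7) + 113 = -966 + 113 = -853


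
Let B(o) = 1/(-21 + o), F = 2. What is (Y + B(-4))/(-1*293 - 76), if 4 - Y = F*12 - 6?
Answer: 39/1025 ≈ 0.038049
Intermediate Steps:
Y = -14 (Y = 4 - (2*12 - 6) = 4 - (24 - 6) = 4 - 1*18 = 4 - 18 = -14)
(Y + B(-4))/(-1*293 - 76) = (-14 + 1/(-21 - 4))/(-1*293 - 76) = (-14 + 1/(-25))/(-293 - 76) = (-14 - 1/25)/(-369) = -351/25*(-1/369) = 39/1025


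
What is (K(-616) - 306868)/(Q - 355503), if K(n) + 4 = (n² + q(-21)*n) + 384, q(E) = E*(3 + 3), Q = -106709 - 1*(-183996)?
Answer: -18823/34777 ≈ -0.54125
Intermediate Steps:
Q = 77287 (Q = -106709 + 183996 = 77287)
q(E) = 6*E (q(E) = E*6 = 6*E)
K(n) = 380 + n² - 126*n (K(n) = -4 + ((n² + (6*(-21))*n) + 384) = -4 + ((n² - 126*n) + 384) = -4 + (384 + n² - 126*n) = 380 + n² - 126*n)
(K(-616) - 306868)/(Q - 355503) = ((380 + (-616)² - 126*(-616)) - 306868)/(77287 - 355503) = ((380 + 379456 + 77616) - 306868)/(-278216) = (457452 - 306868)*(-1/278216) = 150584*(-1/278216) = -18823/34777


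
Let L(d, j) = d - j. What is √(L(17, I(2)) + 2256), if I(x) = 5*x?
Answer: √2263 ≈ 47.571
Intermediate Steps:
√(L(17, I(2)) + 2256) = √((17 - 5*2) + 2256) = √((17 - 1*10) + 2256) = √((17 - 10) + 2256) = √(7 + 2256) = √2263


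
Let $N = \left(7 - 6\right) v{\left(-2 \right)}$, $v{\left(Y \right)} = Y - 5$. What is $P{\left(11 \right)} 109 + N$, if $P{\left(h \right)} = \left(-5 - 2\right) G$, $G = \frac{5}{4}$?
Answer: $- \frac{3843}{4} \approx -960.75$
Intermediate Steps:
$G = \frac{5}{4}$ ($G = 5 \cdot \frac{1}{4} = \frac{5}{4} \approx 1.25$)
$v{\left(Y \right)} = -5 + Y$
$N = -7$ ($N = \left(7 - 6\right) \left(-5 - 2\right) = 1 \left(-7\right) = -7$)
$P{\left(h \right)} = - \frac{35}{4}$ ($P{\left(h \right)} = \left(-5 - 2\right) \frac{5}{4} = \left(-7\right) \frac{5}{4} = - \frac{35}{4}$)
$P{\left(11 \right)} 109 + N = \left(- \frac{35}{4}\right) 109 - 7 = - \frac{3815}{4} - 7 = - \frac{3843}{4}$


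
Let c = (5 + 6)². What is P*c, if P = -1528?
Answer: -184888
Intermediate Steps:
c = 121 (c = 11² = 121)
P*c = -1528*121 = -184888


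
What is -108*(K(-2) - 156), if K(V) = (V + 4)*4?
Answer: 15984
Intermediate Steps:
K(V) = 16 + 4*V (K(V) = (4 + V)*4 = 16 + 4*V)
-108*(K(-2) - 156) = -108*((16 + 4*(-2)) - 156) = -108*((16 - 8) - 156) = -108*(8 - 156) = -108*(-148) = 15984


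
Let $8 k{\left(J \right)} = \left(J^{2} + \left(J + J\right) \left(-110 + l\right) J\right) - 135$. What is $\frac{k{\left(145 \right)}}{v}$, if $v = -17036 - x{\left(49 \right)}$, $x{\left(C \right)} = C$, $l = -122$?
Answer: $\frac{57263}{804} \approx 71.223$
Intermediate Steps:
$v = -17085$ ($v = -17036 - 49 = -17085$)
$k{\left(J \right)} = - \frac{135}{8} - \frac{463 J^{2}}{8}$ ($k{\left(J \right)} = \frac{\left(J^{2} + \left(J + J\right) \left(-110 - 122\right) J\right) - 135}{8} = \frac{\left(J^{2} + 2 J \left(-232\right) J\right) - 135}{8} = \frac{\left(J^{2} + - 464 J J\right) - 135}{8} = \frac{\left(J^{2} - 464 J^{2}\right) - 135}{8} = \frac{- 463 J^{2} - 135}{8} = \frac{-135 - 463 J^{2}}{8} = - \frac{135}{8} - \frac{463 J^{2}}{8}$)
$\frac{k{\left(145 \right)}}{v} = \frac{- \frac{135}{8} - \frac{463 \cdot 145^{2}}{8}}{-17085} = \left(- \frac{135}{8} - \frac{9734575}{8}\right) \left(- \frac{1}{17085}\right) = \left(- \frac{4867355}{4}\right) \left(- \frac{1}{17085}\right) = \frac{57263}{804}$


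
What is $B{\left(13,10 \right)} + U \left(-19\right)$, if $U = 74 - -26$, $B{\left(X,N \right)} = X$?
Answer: $-1887$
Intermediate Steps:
$U = 100$ ($U = 74 + 26 = 100$)
$B{\left(13,10 \right)} + U \left(-19\right) = 13 + 100 \left(-19\right) = 13 - 1900 = -1887$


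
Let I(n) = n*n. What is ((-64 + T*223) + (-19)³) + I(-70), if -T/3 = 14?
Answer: -11389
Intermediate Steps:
T = -42 (T = -3*14 = -42)
I(n) = n²
((-64 + T*223) + (-19)³) + I(-70) = ((-64 - 42*223) + (-19)³) + (-70)² = ((-64 - 9366) - 6859) + 4900 = (-9430 - 6859) + 4900 = -16289 + 4900 = -11389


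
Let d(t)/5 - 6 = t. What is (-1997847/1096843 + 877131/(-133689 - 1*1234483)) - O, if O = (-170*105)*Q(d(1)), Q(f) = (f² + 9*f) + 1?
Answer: 41278697620601499483/1500669880996 ≈ 2.7507e+7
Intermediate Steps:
d(t) = 30 + 5*t
Q(f) = 1 + f² + 9*f
O = -27506850 (O = (-170*105)*(1 + (30 + 5*1)² + 9*(30 + 5*1)) = -17850*(1 + (30 + 5)² + 9*(30 + 5)) = -17850*(1 + 35² + 9*35) = -17850*(1 + 1225 + 315) = -17850*1541 = -27506850)
(-1997847/1096843 + 877131/(-133689 - 1*1234483)) - O = (-1997847/1096843 + 877131/(-133689 - 1*1234483)) - 1*(-27506850) = (-1997847*1/1096843 + 877131/(-133689 - 1234483)) + 27506850 = (-1997847/1096843 + 877131/(-1368172)) + 27506850 = (-1997847/1096843 + 877131*(-1/1368172)) + 27506850 = (-1997847/1096843 - 877131/1368172) + 27506850 = -3695473323117/1500669880996 + 27506850 = 41278697620601499483/1500669880996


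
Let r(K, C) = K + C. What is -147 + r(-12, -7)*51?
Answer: -1116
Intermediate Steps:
r(K, C) = C + K
-147 + r(-12, -7)*51 = -147 + (-7 - 12)*51 = -147 - 19*51 = -147 - 969 = -1116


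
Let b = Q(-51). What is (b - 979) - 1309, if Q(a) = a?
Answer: -2339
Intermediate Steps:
b = -51
(b - 979) - 1309 = (-51 - 979) - 1309 = -1030 - 1309 = -2339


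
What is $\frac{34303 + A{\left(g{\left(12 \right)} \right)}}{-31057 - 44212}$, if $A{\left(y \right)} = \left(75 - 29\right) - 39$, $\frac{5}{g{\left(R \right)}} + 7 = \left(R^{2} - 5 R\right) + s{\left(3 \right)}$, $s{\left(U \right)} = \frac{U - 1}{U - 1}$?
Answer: $- \frac{34310}{75269} \approx -0.45583$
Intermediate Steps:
$s{\left(U \right)} = 1$ ($s{\left(U \right)} = \frac{-1 + U}{-1 + U} = 1$)
$g{\left(R \right)} = \frac{5}{-6 + R^{2} - 5 R}$ ($g{\left(R \right)} = \frac{5}{-7 + \left(\left(R^{2} - 5 R\right) + 1\right)} = \frac{5}{-7 + \left(1 + R^{2} - 5 R\right)} = \frac{5}{-6 + R^{2} - 5 R}$)
$A{\left(y \right)} = 7$ ($A{\left(y \right)} = 46 - 39 = 7$)
$\frac{34303 + A{\left(g{\left(12 \right)} \right)}}{-31057 - 44212} = \frac{34303 + 7}{-31057 - 44212} = \frac{34310}{-75269} = 34310 \left(- \frac{1}{75269}\right) = - \frac{34310}{75269}$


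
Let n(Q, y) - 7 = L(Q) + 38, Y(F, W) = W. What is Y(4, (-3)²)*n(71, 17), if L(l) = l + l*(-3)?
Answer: -873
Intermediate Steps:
L(l) = -2*l (L(l) = l - 3*l = -2*l)
n(Q, y) = 45 - 2*Q (n(Q, y) = 7 + (-2*Q + 38) = 7 + (38 - 2*Q) = 45 - 2*Q)
Y(4, (-3)²)*n(71, 17) = (-3)²*(45 - 2*71) = 9*(45 - 142) = 9*(-97) = -873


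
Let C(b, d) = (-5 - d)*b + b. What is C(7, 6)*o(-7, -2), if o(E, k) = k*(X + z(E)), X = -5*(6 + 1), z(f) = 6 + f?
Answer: -5040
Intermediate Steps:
X = -35 (X = -5*7 = -35)
o(E, k) = k*(-29 + E) (o(E, k) = k*(-35 + (6 + E)) = k*(-29 + E))
C(b, d) = b + b*(-5 - d) (C(b, d) = b*(-5 - d) + b = b + b*(-5 - d))
C(7, 6)*o(-7, -2) = (-1*7*(4 + 6))*(-2*(-29 - 7)) = (-1*7*10)*(-2*(-36)) = -70*72 = -5040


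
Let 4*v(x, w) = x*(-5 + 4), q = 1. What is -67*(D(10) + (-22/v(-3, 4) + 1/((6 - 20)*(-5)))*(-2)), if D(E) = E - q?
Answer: -475834/105 ≈ -4531.8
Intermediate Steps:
v(x, w) = -x/4 (v(x, w) = (x*(-5 + 4))/4 = (x*(-1))/4 = (-x)/4 = -x/4)
D(E) = -1 + E (D(E) = E - 1*1 = E - 1 = -1 + E)
-67*(D(10) + (-22/v(-3, 4) + 1/((6 - 20)*(-5)))*(-2)) = -67*((-1 + 10) + (-22/((-¼*(-3))) + 1/((6 - 20)*(-5)))*(-2)) = -67*(9 + (-22/¾ - ⅕/(-14))*(-2)) = -67*(9 + (-22*4/3 - 1/14*(-⅕))*(-2)) = -67*(9 + (-88/3 + 1/70)*(-2)) = -67*(9 - 6157/210*(-2)) = -67*(9 + 6157/105) = -67*7102/105 = -475834/105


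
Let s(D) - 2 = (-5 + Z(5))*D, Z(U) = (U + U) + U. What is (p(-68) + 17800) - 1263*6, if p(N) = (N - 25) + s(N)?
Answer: 9451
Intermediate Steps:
Z(U) = 3*U (Z(U) = 2*U + U = 3*U)
s(D) = 2 + 10*D (s(D) = 2 + (-5 + 3*5)*D = 2 + (-5 + 15)*D = 2 + 10*D)
p(N) = -23 + 11*N (p(N) = (N - 25) + (2 + 10*N) = (-25 + N) + (2 + 10*N) = -23 + 11*N)
(p(-68) + 17800) - 1263*6 = ((-23 + 11*(-68)) + 17800) - 1263*6 = ((-23 - 748) + 17800) - 7578 = (-771 + 17800) - 7578 = 17029 - 7578 = 9451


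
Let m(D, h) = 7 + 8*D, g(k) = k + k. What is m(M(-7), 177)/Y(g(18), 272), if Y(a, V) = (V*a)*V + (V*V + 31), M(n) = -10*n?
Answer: 567/2737439 ≈ 0.00020713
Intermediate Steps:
g(k) = 2*k
Y(a, V) = 31 + V**2 + a*V**2 (Y(a, V) = a*V**2 + (V**2 + 31) = a*V**2 + (31 + V**2) = 31 + V**2 + a*V**2)
m(M(-7), 177)/Y(g(18), 272) = (7 + 8*(-10*(-7)))/(31 + 272**2 + (2*18)*272**2) = (7 + 8*70)/(31 + 73984 + 36*73984) = (7 + 560)/(31 + 73984 + 2663424) = 567/2737439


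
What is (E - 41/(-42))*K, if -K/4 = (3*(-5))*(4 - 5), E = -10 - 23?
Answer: 13450/7 ≈ 1921.4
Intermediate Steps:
E = -33
K = -60 (K = -4*3*(-5)*(4 - 5) = -(-60)*(-1) = -4*15 = -60)
(E - 41/(-42))*K = (-33 - 41/(-42))*(-60) = (-33 - 41*(-1/42))*(-60) = (-33 + 41/42)*(-60) = -1345/42*(-60) = 13450/7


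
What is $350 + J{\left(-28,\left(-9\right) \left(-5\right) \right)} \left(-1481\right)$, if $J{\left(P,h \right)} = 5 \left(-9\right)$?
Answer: $66995$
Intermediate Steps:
$J{\left(P,h \right)} = -45$
$350 + J{\left(-28,\left(-9\right) \left(-5\right) \right)} \left(-1481\right) = 350 - -66645 = 350 + 66645 = 66995$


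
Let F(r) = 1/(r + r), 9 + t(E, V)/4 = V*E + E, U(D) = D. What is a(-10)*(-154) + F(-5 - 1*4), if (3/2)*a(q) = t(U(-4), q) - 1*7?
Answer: -186649/18 ≈ -10369.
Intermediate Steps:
t(E, V) = -36 + 4*E + 4*E*V (t(E, V) = -36 + 4*(V*E + E) = -36 + 4*(E*V + E) = -36 + 4*(E + E*V) = -36 + (4*E + 4*E*V) = -36 + 4*E + 4*E*V)
F(r) = 1/(2*r)
a(q) = -118/3 - 32*q/3 (a(q) = 2*((-36 + 4*(-4) + 4*(-4)*q) - 1*7)/3 = 2*((-36 - 16 - 16*q) - 7)/3 = 2*((-52 - 16*q) - 7)/3 = 2*(-59 - 16*q)/3 = -118/3 - 32*q/3)
a(-10)*(-154) + F(-5 - 1*4) = (-118/3 - 32/3*(-10))*(-154) + 1/(2*(-5 - 1*4)) = (-118/3 + 320/3)*(-154) + 1/(2*(-5 - 4)) = (202/3)*(-154) + (1/2)/(-9) = -31108/3 + (1/2)*(-1/9) = -31108/3 - 1/18 = -186649/18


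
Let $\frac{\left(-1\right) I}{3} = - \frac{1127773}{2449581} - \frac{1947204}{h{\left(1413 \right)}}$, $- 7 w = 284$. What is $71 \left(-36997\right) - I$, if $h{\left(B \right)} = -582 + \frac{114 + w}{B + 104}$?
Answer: $- \frac{3300983431830586753}{1261481957272} \approx -2.6168 \cdot 10^{6}$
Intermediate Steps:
$w = - \frac{284}{7}$ ($w = \left(- \frac{1}{7}\right) 284 = - \frac{284}{7} \approx -40.571$)
$h{\left(B \right)} = -582 + \frac{514}{7 \left(104 + B\right)}$ ($h{\left(B \right)} = -582 + \frac{114 - \frac{284}{7}}{B + 104} = -582 + \frac{514}{7 \left(104 + B\right)}$)
$I = - \frac{12660974266058311}{1261481957272}$ ($I = - 3 \left(- \frac{1127773}{2449581} - \frac{1947204}{\frac{2}{7} \frac{1}{104 + 1413} \left(-211591 - 2878281\right)}\right) = - 3 \left(\left(-1127773\right) \frac{1}{2449581} - \frac{1947204}{\frac{2}{7} \cdot \frac{1}{1517} \left(-211591 - 2878281\right)}\right) = - 3 \left(- \frac{1127773}{2449581} - \frac{1947204}{\frac{2}{7} \cdot \frac{1}{1517} \left(-3089872\right)}\right) = - 3 \left(- \frac{1127773}{2449581} - \frac{1947204}{- \frac{6179744}{10619}}\right) = - 3 \left(- \frac{1127773}{2449581} - - \frac{5169339819}{1544936}\right) = - 3 \left(- \frac{1127773}{2449581} + \frac{5169339819}{1544936}\right) = \left(-3\right) \frac{12660974266058311}{3784445871816} = - \frac{12660974266058311}{1261481957272} \approx -10037.0$)
$71 \left(-36997\right) - I = 71 \left(-36997\right) - - \frac{12660974266058311}{1261481957272} = -2626787 + \frac{12660974266058311}{1261481957272} = - \frac{3300983431830586753}{1261481957272}$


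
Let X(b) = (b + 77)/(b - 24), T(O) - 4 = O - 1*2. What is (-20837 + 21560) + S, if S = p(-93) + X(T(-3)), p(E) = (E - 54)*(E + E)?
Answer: 701549/25 ≈ 28062.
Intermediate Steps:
T(O) = 2 + O (T(O) = 4 + (O - 1*2) = 4 + (O - 2) = 4 + (-2 + O) = 2 + O)
p(E) = 2*E*(-54 + E) (p(E) = (-54 + E)*(2*E) = 2*E*(-54 + E))
X(b) = (77 + b)/(-24 + b)
S = 683474/25 (S = 2*(-93)*(-54 - 93) + (77 + (2 - 3))/(-24 + (2 - 3)) = 2*(-93)*(-147) + (77 - 1)/(-24 - 1) = 27342 + 76/(-25) = 27342 - 1/25*76 = 27342 - 76/25 = 683474/25 ≈ 27339.)
(-20837 + 21560) + S = (-20837 + 21560) + 683474/25 = 723 + 683474/25 = 701549/25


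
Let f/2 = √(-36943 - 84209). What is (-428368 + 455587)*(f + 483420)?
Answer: 13158208980 + 435504*I*√1893 ≈ 1.3158e+10 + 1.8948e+7*I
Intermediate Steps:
f = 16*I*√1893 (f = 2*√(-36943 - 84209) = 2*√(-121152) = 2*(8*I*√1893) = 16*I*√1893 ≈ 696.14*I)
(-428368 + 455587)*(f + 483420) = (-428368 + 455587)*(16*I*√1893 + 483420) = 27219*(483420 + 16*I*√1893) = 13158208980 + 435504*I*√1893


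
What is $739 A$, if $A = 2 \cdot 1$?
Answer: $1478$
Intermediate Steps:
$A = 2$
$739 A = 739 \cdot 2 = 1478$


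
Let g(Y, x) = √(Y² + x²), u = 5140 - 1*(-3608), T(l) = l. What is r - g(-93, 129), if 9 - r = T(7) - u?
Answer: 8750 - 3*√2810 ≈ 8591.0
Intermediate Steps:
u = 8748 (u = 5140 + 3608 = 8748)
r = 8750 (r = 9 - (7 - 1*8748) = 9 - (7 - 8748) = 9 - 1*(-8741) = 9 + 8741 = 8750)
r - g(-93, 129) = 8750 - √((-93)² + 129²) = 8750 - √(8649 + 16641) = 8750 - √25290 = 8750 - 3*√2810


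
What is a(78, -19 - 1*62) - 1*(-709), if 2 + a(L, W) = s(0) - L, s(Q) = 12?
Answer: 641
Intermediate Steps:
a(L, W) = 10 - L (a(L, W) = -2 + (12 - L) = 10 - L)
a(78, -19 - 1*62) - 1*(-709) = (10 - 1*78) - 1*(-709) = (10 - 78) + 709 = -68 + 709 = 641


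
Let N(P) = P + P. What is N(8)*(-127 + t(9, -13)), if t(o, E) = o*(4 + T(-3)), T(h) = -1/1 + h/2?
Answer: -1816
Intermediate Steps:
T(h) = -1 + h/2 (T(h) = -1*1 + h*(1/2) = -1 + h/2)
N(P) = 2*P
t(o, E) = 3*o/2 (t(o, E) = o*(4 + (-1 + (1/2)*(-3))) = o*(4 + (-1 - 3/2)) = o*(4 - 5/2) = o*(3/2) = 3*o/2)
N(8)*(-127 + t(9, -13)) = (2*8)*(-127 + (3/2)*9) = 16*(-127 + 27/2) = 16*(-227/2) = -1816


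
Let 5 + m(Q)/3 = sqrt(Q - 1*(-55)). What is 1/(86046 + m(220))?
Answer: 869/74760914 - 5*sqrt(11)/2467110162 ≈ 1.1617e-5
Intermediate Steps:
m(Q) = -15 + 3*sqrt(55 + Q) (m(Q) = -15 + 3*sqrt(Q - 1*(-55)) = -15 + 3*sqrt(Q + 55) = -15 + 3*sqrt(55 + Q))
1/(86046 + m(220)) = 1/(86046 + (-15 + 3*sqrt(55 + 220))) = 1/(86046 + (-15 + 3*sqrt(275))) = 1/(86046 + (-15 + 3*(5*sqrt(11)))) = 1/(86046 + (-15 + 15*sqrt(11))) = 1/(86031 + 15*sqrt(11))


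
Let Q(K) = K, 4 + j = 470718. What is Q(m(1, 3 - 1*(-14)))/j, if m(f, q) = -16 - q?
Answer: -33/470714 ≈ -7.0106e-5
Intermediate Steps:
j = 470714 (j = -4 + 470718 = 470714)
Q(m(1, 3 - 1*(-14)))/j = (-16 - (3 - 1*(-14)))/470714 = (-16 - (3 + 14))*(1/470714) = (-16 - 1*17)*(1/470714) = (-16 - 17)*(1/470714) = -33*1/470714 = -33/470714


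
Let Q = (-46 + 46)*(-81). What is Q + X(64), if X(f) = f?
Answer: 64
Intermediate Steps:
Q = 0 (Q = 0*(-81) = 0)
Q + X(64) = 0 + 64 = 64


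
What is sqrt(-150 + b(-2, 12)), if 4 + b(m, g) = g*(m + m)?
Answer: I*sqrt(202) ≈ 14.213*I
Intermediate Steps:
b(m, g) = -4 + 2*g*m (b(m, g) = -4 + g*(m + m) = -4 + g*(2*m) = -4 + 2*g*m)
sqrt(-150 + b(-2, 12)) = sqrt(-150 + (-4 + 2*12*(-2))) = sqrt(-150 + (-4 - 48)) = sqrt(-150 - 52) = sqrt(-202) = I*sqrt(202)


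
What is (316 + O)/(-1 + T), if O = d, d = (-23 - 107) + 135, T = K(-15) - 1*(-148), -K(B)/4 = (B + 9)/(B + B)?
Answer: 1605/731 ≈ 2.1956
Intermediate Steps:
K(B) = -2*(9 + B)/B (K(B) = -4*(B + 9)/(B + B) = -4*(9 + B)/(2*B) = -4*(9 + B)*1/(2*B) = -2*(9 + B)/B)
T = 736/5 (T = (-2 - 18/(-15)) - 1*(-148) = (-2 - 18*(-1/15)) + 148 = (-2 + 6/5) + 148 = -4/5 + 148 = 736/5 ≈ 147.20)
d = 5 (d = -130 + 135 = 5)
O = 5
(316 + O)/(-1 + T) = (316 + 5)/(-1 + 736/5) = 321/(731/5) = 321*(5/731) = 1605/731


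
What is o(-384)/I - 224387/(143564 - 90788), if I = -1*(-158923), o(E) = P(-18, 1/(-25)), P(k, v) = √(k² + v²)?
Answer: -224387/52776 + √202501/3973075 ≈ -4.2516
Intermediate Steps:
o(E) = √202501/25 (o(E) = √((-18)² + (1/(-25))²) = √(324 + (-1/25)²) = √(324 + 1/625) = √(202501/625) = √202501/25)
I = 158923
o(-384)/I - 224387/(143564 - 90788) = (√202501/25)/158923 - 224387/(143564 - 90788) = (√202501/25)*(1/158923) - 224387/52776 = √202501/3973075 - 224387*1/52776 = √202501/3973075 - 224387/52776 = -224387/52776 + √202501/3973075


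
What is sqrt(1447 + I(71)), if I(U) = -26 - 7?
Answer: sqrt(1414) ≈ 37.603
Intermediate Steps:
I(U) = -33
sqrt(1447 + I(71)) = sqrt(1447 - 33) = sqrt(1414)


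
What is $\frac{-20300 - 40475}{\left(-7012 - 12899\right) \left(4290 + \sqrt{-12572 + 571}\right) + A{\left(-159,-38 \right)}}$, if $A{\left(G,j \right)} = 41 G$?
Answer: $\frac{1730562229825}{2434046226411534} - \frac{403363675 i \sqrt{12001}}{2434046226411534} \approx 0.00071098 - 1.8154 \cdot 10^{-5} i$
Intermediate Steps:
$\frac{-20300 - 40475}{\left(-7012 - 12899\right) \left(4290 + \sqrt{-12572 + 571}\right) + A{\left(-159,-38 \right)}} = \frac{-20300 - 40475}{\left(-7012 - 12899\right) \left(4290 + \sqrt{-12572 + 571}\right) + 41 \left(-159\right)} = - \frac{60775}{- 19911 \left(4290 + \sqrt{-12001}\right) - 6519} = - \frac{60775}{- 19911 \left(4290 + i \sqrt{12001}\right) - 6519} = - \frac{60775}{\left(-85418190 - 19911 i \sqrt{12001}\right) - 6519} = - \frac{60775}{-85424709 - 19911 i \sqrt{12001}}$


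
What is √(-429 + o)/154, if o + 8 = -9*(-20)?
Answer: I*√257/154 ≈ 0.1041*I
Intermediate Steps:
o = 172 (o = -8 - 9*(-20) = -8 + 180 = 172)
√(-429 + o)/154 = √(-429 + 172)/154 = √(-257)*(1/154) = (I*√257)*(1/154) = I*√257/154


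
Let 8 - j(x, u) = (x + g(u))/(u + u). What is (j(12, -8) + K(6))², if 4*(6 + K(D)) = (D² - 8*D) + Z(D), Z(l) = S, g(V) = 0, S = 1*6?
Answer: 25/16 ≈ 1.5625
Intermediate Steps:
S = 6
Z(l) = 6
j(x, u) = 8 - x/(2*u) (j(x, u) = 8 - (x + 0)/(u + u) = 8 - x/(2*u))
K(D) = -9/2 - 2*D + D²/4 (K(D) = -6 + ((D² - 8*D) + 6)/4 = -6 + (6 + D² - 8*D)/4 = -6 + (3/2 - 2*D + D²/4) = -9/2 - 2*D + D²/4)
(j(12, -8) + K(6))² = ((8 - ½*12/(-8)) + (-9/2 - 2*6 + (¼)*6²))² = ((8 - ½*12*(-⅛)) + (-9/2 - 12 + (¼)*36))² = ((8 + ¾) + (-9/2 - 12 + 9))² = (35/4 - 15/2)² = (5/4)² = 25/16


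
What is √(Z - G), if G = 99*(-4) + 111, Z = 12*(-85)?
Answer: 7*I*√15 ≈ 27.111*I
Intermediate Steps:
Z = -1020
G = -285 (G = -396 + 111 = -285)
√(Z - G) = √(-1020 - 1*(-285)) = √(-1020 + 285) = √(-735) = 7*I*√15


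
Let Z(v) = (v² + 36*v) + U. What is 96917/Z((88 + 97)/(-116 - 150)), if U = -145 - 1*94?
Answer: -6857459252/18648019 ≈ -367.73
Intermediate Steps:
U = -239 (U = -145 - 94 = -239)
Z(v) = -239 + v² + 36*v (Z(v) = (v² + 36*v) - 239 = -239 + v² + 36*v)
96917/Z((88 + 97)/(-116 - 150)) = 96917/(-239 + ((88 + 97)/(-116 - 150))² + 36*((88 + 97)/(-116 - 150))) = 96917/(-239 + (185/(-266))² + 36*(185/(-266))) = 96917/(-239 + (185*(-1/266))² + 36*(185*(-1/266))) = 96917/(-239 + (-185/266)² + 36*(-185/266)) = 96917/(-239 + 34225/70756 - 3330/133) = 96917/(-18648019/70756) = 96917*(-70756/18648019) = -6857459252/18648019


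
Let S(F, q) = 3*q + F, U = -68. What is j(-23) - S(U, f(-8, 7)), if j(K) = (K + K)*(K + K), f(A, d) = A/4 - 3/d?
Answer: 15339/7 ≈ 2191.3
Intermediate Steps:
f(A, d) = -3/d + A/4 (f(A, d) = A*(¼) - 3/d = A/4 - 3/d = -3/d + A/4)
S(F, q) = F + 3*q
j(K) = 4*K² (j(K) = (2*K)*(2*K) = 4*K²)
j(-23) - S(U, f(-8, 7)) = 4*(-23)² - (-68 + 3*(-3/7 + (¼)*(-8))) = 4*529 - (-68 + 3*(-3*⅐ - 2)) = 2116 - (-68 + 3*(-3/7 - 2)) = 2116 - (-68 + 3*(-17/7)) = 2116 - (-68 - 51/7) = 2116 - 1*(-527/7) = 2116 + 527/7 = 15339/7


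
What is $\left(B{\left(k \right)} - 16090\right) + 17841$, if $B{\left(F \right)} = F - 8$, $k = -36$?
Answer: $1707$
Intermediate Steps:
$B{\left(F \right)} = -8 + F$ ($B{\left(F \right)} = F - 8 = -8 + F$)
$\left(B{\left(k \right)} - 16090\right) + 17841 = \left(\left(-8 - 36\right) - 16090\right) + 17841 = \left(-44 - 16090\right) + 17841 = -16134 + 17841 = 1707$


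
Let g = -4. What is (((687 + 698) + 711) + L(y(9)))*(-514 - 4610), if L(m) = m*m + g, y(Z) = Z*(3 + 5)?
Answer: -37282224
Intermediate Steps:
y(Z) = 8*Z (y(Z) = Z*8 = 8*Z)
L(m) = -4 + m² (L(m) = m*m - 4 = m² - 4 = -4 + m²)
(((687 + 698) + 711) + L(y(9)))*(-514 - 4610) = (((687 + 698) + 711) + (-4 + (8*9)²))*(-514 - 4610) = ((1385 + 711) + (-4 + 72²))*(-5124) = (2096 + (-4 + 5184))*(-5124) = (2096 + 5180)*(-5124) = 7276*(-5124) = -37282224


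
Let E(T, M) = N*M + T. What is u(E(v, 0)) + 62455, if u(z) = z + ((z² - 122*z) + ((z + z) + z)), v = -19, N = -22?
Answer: 65058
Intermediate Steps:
E(T, M) = T - 22*M (E(T, M) = -22*M + T = T - 22*M)
u(z) = z² - 118*z (u(z) = z + ((z² - 122*z) + (2*z + z)) = z + ((z² - 122*z) + 3*z) = z + (z² - 119*z) = z² - 118*z)
u(E(v, 0)) + 62455 = (-19 - 22*0)*(-118 + (-19 - 22*0)) + 62455 = (-19 + 0)*(-118 + (-19 + 0)) + 62455 = -19*(-118 - 19) + 62455 = -19*(-137) + 62455 = 2603 + 62455 = 65058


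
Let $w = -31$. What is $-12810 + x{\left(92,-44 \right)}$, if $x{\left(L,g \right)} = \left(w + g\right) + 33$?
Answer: $-12852$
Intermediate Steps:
$x{\left(L,g \right)} = 2 + g$ ($x{\left(L,g \right)} = \left(-31 + g\right) + 33 = 2 + g$)
$-12810 + x{\left(92,-44 \right)} = -12810 + \left(2 - 44\right) = -12810 - 42 = -12852$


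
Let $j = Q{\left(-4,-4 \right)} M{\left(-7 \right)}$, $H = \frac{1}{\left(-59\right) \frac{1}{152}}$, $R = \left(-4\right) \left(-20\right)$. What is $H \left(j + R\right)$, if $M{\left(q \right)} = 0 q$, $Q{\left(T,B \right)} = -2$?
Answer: $- \frac{12160}{59} \approx -206.1$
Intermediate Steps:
$M{\left(q \right)} = 0$
$R = 80$
$H = - \frac{152}{59}$ ($H = \frac{1}{\left(-59\right) \frac{1}{152}} = \frac{1}{- \frac{59}{152}} = - \frac{152}{59} \approx -2.5763$)
$j = 0$ ($j = \left(-2\right) 0 = 0$)
$H \left(j + R\right) = - \frac{152 \left(0 + 80\right)}{59} = \left(- \frac{152}{59}\right) 80 = - \frac{12160}{59}$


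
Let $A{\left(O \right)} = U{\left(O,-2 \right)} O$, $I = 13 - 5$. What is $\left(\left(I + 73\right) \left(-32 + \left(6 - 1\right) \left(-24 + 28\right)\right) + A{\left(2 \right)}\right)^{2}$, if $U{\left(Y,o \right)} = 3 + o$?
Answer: $940900$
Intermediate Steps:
$I = 8$ ($I = 13 - 5 = 8$)
$A{\left(O \right)} = O$ ($A{\left(O \right)} = \left(3 - 2\right) O = 1 O = O$)
$\left(\left(I + 73\right) \left(-32 + \left(6 - 1\right) \left(-24 + 28\right)\right) + A{\left(2 \right)}\right)^{2} = \left(\left(8 + 73\right) \left(-32 + \left(6 - 1\right) \left(-24 + 28\right)\right) + 2\right)^{2} = \left(81 \left(-32 + 5 \cdot 4\right) + 2\right)^{2} = \left(81 \left(-32 + 20\right) + 2\right)^{2} = \left(81 \left(-12\right) + 2\right)^{2} = \left(-972 + 2\right)^{2} = \left(-970\right)^{2} = 940900$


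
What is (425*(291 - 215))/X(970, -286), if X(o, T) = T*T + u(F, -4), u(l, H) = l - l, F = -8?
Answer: 8075/20449 ≈ 0.39489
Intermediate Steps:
u(l, H) = 0
X(o, T) = T**2 (X(o, T) = T*T + 0 = T**2 + 0 = T**2)
(425*(291 - 215))/X(970, -286) = (425*(291 - 215))/((-286)**2) = (425*76)/81796 = 32300*(1/81796) = 8075/20449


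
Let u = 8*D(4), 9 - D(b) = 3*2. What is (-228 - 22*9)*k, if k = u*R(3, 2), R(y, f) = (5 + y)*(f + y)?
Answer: -408960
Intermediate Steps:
D(b) = 3 (D(b) = 9 - 3*2 = 9 - 1*6 = 9 - 6 = 3)
u = 24 (u = 8*3 = 24)
k = 960 (k = 24*(3**2 + 5*2 + 5*3 + 2*3) = 24*(9 + 10 + 15 + 6) = 24*40 = 960)
(-228 - 22*9)*k = (-228 - 22*9)*960 = (-228 - 198)*960 = -426*960 = -408960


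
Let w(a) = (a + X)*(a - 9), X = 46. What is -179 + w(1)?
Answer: -555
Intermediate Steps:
w(a) = (-9 + a)*(46 + a) (w(a) = (a + 46)*(a - 9) = (46 + a)*(-9 + a) = (-9 + a)*(46 + a))
-179 + w(1) = -179 + (-414 + 1² + 37*1) = -179 + (-414 + 1 + 37) = -179 - 376 = -555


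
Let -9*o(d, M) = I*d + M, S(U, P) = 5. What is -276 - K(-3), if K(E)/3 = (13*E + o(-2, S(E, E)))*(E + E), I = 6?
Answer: -964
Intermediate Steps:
o(d, M) = -2*d/3 - M/9 (o(d, M) = -(6*d + M)/9 = -(M + 6*d)/9 = -2*d/3 - M/9)
K(E) = 6*E*(7/9 + 13*E) (K(E) = 3*((13*E + (-2/3*(-2) - 1/9*5))*(E + E)) = 3*((13*E + (4/3 - 5/9))*(2*E)) = 3*((13*E + 7/9)*(2*E)) = 3*((7/9 + 13*E)*(2*E)) = 3*(2*E*(7/9 + 13*E)) = 6*E*(7/9 + 13*E))
-276 - K(-3) = -276 - 2*(-3)*(7 + 117*(-3))/3 = -276 - 2*(-3)*(7 - 351)/3 = -276 - 2*(-3)*(-344)/3 = -276 - 1*688 = -276 - 688 = -964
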